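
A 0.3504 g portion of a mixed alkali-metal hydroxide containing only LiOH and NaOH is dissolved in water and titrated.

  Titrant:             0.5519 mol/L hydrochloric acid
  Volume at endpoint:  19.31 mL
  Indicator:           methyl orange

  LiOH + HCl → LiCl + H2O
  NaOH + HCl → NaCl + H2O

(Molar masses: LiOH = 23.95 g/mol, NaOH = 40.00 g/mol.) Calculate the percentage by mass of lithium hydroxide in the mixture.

32.32 %

n(HCl) = 0.01931 × 0.5519 = 0.01066 mol
Let x = n(LiOH), y = n(NaOH).
Titrant: 1x + 1y = 0.01066;  mass: 23.95x + 40.00y = 0.3504
Solving, x = 4.728 × 10^-3 mol, y = 5.929 × 10^-3 mol
mass of LiOH = 4.728 × 10^-3 × 23.95 = 0.1132 g
% LiOH = 0.1132 / 0.3504 × 100 = 32.32 %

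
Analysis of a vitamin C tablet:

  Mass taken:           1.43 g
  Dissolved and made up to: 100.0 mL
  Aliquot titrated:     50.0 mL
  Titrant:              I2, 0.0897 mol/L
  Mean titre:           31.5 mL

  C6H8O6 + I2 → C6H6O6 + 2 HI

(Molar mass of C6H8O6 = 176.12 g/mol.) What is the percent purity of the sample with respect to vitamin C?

n(I2) per titration = 0.0315 × 0.0897 = 2.83 × 10^-3 mol
n(C6H8O6) in each aliquot = 2.83 × 10^-3 mol (1:1 ratio)
n(C6H8O6) in the whole flask = 2.83 × 10^-3 × 100.0/50.0 = 5.65 × 10^-3 mol
mass of C6H8O6 = 5.65 × 10^-3 × 176.12 = 0.995 g
% C6H8O6 = 0.995 / 1.43 × 100 = 69.6 %

69.6 %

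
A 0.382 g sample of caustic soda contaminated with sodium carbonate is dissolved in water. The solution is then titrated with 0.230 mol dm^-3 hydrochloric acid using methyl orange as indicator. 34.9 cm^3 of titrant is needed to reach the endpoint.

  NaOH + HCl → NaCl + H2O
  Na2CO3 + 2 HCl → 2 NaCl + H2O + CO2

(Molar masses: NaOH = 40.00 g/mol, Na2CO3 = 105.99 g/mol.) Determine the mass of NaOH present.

0.134 g

n(HCl) = 0.0349 × 0.230 = 8.03 × 10^-3 mol
Let x = n(NaOH), y = n(Na2CO3).
Titrant: 1x + 2y = 8.03 × 10^-3;  mass: 40.00x + 105.99y = 0.382
Solving, x = 3.34 × 10^-3 mol, y = 2.34 × 10^-3 mol
mass of NaOH = 3.34 × 10^-3 × 40.00 = 0.134 g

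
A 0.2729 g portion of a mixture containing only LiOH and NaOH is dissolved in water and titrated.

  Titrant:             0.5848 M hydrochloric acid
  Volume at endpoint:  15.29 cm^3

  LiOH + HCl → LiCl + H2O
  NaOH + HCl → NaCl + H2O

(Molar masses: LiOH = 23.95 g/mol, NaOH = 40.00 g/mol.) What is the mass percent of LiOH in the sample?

46.35 %

n(HCl) = 0.01529 × 0.5848 = 8.942 × 10^-3 mol
Let x = n(LiOH), y = n(NaOH).
Titrant: 1x + 1y = 8.942 × 10^-3;  mass: 23.95x + 40.00y = 0.2729
Solving, x = 5.281 × 10^-3 mol, y = 3.660 × 10^-3 mol
mass of LiOH = 5.281 × 10^-3 × 23.95 = 0.1265 g
% LiOH = 0.1265 / 0.2729 × 100 = 46.35 %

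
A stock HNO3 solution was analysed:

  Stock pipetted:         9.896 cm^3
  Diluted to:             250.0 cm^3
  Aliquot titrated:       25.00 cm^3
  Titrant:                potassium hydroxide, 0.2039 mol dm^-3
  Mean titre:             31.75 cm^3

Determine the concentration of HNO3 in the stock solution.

HNO3 + KOH → KNO3 + H2O
n(KOH) = 0.03175 × 0.2039 = 6.474 × 10^-3 mol
n(HNO3) in the aliquot = 6.474 × 10^-3 mol (1:1 ratio)
[HNO3]_dilute = 6.474 × 10^-3 / 0.02500 = 0.2590 mol/L
Dilution factor = 250.0 / 9.896 = 25.26
[HNO3]_stock = 0.2590 × 25.26 = 6.542 mol/L

6.542 mol/L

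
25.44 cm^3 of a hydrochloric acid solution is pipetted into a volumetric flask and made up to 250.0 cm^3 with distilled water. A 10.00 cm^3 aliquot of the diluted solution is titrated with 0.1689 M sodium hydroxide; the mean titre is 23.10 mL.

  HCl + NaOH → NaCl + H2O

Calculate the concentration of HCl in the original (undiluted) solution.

n(NaOH) = 0.02310 × 0.1689 = 3.902 × 10^-3 mol
n(HCl) in the aliquot = 3.902 × 10^-3 mol (1:1 ratio)
[HCl]_dilute = 3.902 × 10^-3 / 0.01000 = 0.3902 mol/L
Dilution factor = 250.0 / 25.44 = 9.827
[HCl]_stock = 0.3902 × 9.827 = 3.834 mol/L

3.834 M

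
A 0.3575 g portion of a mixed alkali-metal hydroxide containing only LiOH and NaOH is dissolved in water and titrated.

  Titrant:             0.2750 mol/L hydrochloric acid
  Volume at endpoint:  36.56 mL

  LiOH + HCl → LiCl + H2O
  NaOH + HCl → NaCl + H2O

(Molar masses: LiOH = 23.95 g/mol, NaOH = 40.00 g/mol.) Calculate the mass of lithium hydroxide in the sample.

0.06664 g

n(HCl) = 0.03656 × 0.2750 = 0.01005 mol
Let x = n(LiOH), y = n(NaOH).
Titrant: 1x + 1y = 0.01005;  mass: 23.95x + 40.00y = 0.3575
Solving, x = 2.783 × 10^-3 mol, y = 7.271 × 10^-3 mol
mass of LiOH = 2.783 × 10^-3 × 23.95 = 0.06664 g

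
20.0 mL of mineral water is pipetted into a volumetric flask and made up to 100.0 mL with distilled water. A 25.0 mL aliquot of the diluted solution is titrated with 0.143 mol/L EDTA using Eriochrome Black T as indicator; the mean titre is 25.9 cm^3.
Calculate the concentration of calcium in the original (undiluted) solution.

Ca^2+ + EDTA^4- → [Ca(EDTA)]^2-
n(EDTA) = 0.0259 × 0.143 = 3.70 × 10^-3 mol
n(Ca2+) in the aliquot = 3.70 × 10^-3 mol (1:1 ratio)
[Ca2+]_dilute = 3.70 × 10^-3 / 0.0250 = 0.148 mol/L
Dilution factor = 100.0 / 20.0 = 5.000
[Ca2+]_stock = 0.148 × 5.000 = 0.741 mol/L

0.741 mol/L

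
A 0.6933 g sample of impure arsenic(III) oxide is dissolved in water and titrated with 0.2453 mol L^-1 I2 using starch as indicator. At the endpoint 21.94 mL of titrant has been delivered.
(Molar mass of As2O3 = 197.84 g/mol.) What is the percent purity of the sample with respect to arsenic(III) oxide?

76.79 %

As2O3 + 2 I2 + 2 H2O → As2O5 + 4 HI
n(I2) = 0.02194 L × 0.2453 mol/L = 5.382 × 10^-3 mol
From the 1:2 ratio, n(As2O3) = 1/2 × 5.382 × 10^-3 = 2.691 × 10^-3 mol
mass of As2O3 = 2.691 × 10^-3 × 197.84 g/mol = 0.5324 g
% As2O3 = 0.5324 / 0.6933 × 100 = 76.79 %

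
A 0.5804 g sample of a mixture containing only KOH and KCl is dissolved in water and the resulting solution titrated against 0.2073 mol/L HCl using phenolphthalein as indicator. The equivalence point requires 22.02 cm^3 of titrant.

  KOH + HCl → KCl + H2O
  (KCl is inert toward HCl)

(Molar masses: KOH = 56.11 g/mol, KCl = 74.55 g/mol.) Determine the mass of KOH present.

0.2561 g

n(HCl) = 0.02202 × 0.2073 = 4.565 × 10^-3 mol
Let x = n(KOH), y = n(KCl).
Titrant: 1x = 4.565 × 10^-3;  mass: 56.11x + 74.55y = 0.5804
Solving, x = 4.565 × 10^-3 mol, y = 4.350 × 10^-3 mol
mass of KOH = 4.565 × 10^-3 × 56.11 = 0.2561 g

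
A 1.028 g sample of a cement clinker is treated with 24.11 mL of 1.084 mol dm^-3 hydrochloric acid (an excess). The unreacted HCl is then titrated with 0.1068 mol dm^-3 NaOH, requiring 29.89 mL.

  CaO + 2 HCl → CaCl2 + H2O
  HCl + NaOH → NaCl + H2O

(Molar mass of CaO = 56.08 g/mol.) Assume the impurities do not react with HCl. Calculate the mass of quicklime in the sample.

0.6433 g

n(HCl) added = 0.02411 × 1.084 = 0.02614 mol
n(NaOH) used in back-titration = 0.02989 × 0.1068 = 3.192 × 10^-3 mol
n(HCl) left over = 3.192 × 10^-3 mol (1:1 ratio)
n(HCl) consumed by analyte = 0.02614 − 3.192 × 10^-3 = 0.02294 mol
From the 1:2 ratio, n(CaO) = 1/2 × 0.02294 = 0.01147 mol
mass of CaO = 0.01147 × 56.08 = 0.6433 g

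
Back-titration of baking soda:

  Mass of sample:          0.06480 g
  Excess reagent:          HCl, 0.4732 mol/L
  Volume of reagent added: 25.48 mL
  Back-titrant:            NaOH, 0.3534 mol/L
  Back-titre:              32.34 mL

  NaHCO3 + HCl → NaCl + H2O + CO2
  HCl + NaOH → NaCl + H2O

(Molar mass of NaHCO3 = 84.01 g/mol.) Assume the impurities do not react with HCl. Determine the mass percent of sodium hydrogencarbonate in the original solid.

81.44 %

n(HCl) added = 0.02548 × 0.4732 = 0.01206 mol
n(NaOH) used in back-titration = 0.03234 × 0.3534 = 0.01143 mol
n(HCl) left over = 0.01143 mol (1:1 ratio)
n(HCl) consumed by analyte = 0.01206 − 0.01143 = 6.282 × 10^-4 mol
n(NaHCO3) = 6.282 × 10^-4 mol (1:1 ratio)
mass of NaHCO3 = 6.282 × 10^-4 × 84.01 = 0.05277 g
% NaHCO3 = 0.05277 / 0.06480 × 100 = 81.44 %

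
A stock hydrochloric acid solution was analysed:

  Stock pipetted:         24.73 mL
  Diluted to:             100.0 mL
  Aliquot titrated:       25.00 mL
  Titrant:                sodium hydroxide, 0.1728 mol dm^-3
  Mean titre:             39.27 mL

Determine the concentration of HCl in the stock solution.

1.098 mol/L

HCl + NaOH → NaCl + H2O
n(NaOH) = 0.03927 × 0.1728 = 6.786 × 10^-3 mol
n(HCl) in the aliquot = 6.786 × 10^-3 mol (1:1 ratio)
[HCl]_dilute = 6.786 × 10^-3 / 0.02500 = 0.2714 mol/L
Dilution factor = 100.0 / 24.73 = 4.044
[HCl]_stock = 0.2714 × 4.044 = 1.098 mol/L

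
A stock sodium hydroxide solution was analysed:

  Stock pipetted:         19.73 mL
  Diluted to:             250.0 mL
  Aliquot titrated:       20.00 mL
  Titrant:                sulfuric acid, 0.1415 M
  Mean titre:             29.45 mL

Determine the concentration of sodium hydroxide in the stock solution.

5.280 M

2 NaOH + H2SO4 → Na2SO4 + 2 H2O
n(H2SO4) = 0.02945 × 0.1415 = 4.167 × 10^-3 mol
From the 2:1 ratio, n(NaOH) in the aliquot = 2/1 × 4.167 × 10^-3 = 8.334 × 10^-3 mol
[NaOH]_dilute = 8.334 × 10^-3 / 0.02000 = 0.4167 mol/L
Dilution factor = 250.0 / 19.73 = 12.67
[NaOH]_stock = 0.4167 × 12.67 = 5.280 mol/L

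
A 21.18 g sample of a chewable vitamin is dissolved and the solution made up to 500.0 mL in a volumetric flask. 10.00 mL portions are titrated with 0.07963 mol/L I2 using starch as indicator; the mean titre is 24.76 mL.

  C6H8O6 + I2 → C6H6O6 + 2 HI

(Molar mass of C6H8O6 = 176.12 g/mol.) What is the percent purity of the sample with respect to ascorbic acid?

n(I2) per titration = 0.02476 × 0.07963 = 1.972 × 10^-3 mol
n(C6H8O6) in each aliquot = 1.972 × 10^-3 mol (1:1 ratio)
n(C6H8O6) in the whole flask = 1.972 × 10^-3 × 500.0/10.00 = 0.09858 mol
mass of C6H8O6 = 0.09858 × 176.12 = 17.36 g
% C6H8O6 = 17.36 / 21.18 × 100 = 81.97 %

81.97 %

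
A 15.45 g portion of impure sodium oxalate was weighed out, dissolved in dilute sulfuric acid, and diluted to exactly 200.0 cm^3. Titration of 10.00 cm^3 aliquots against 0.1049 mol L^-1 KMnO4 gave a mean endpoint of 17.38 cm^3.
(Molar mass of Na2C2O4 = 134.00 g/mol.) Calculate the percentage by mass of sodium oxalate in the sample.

2 MnO4^- + 5 C2O4^2- + 16 H^+ → 2 Mn^2+ + 10 CO2 + 8 H2O
n(KMnO4) per titration = 0.01738 × 0.1049 = 1.823 × 10^-3 mol
From the 5:2 ratio, n(Na2C2O4) in each aliquot = 5/2 × 1.823 × 10^-3 = 4.558 × 10^-3 mol
n(Na2C2O4) in the whole flask = 4.558 × 10^-3 × 200.0/10.00 = 0.09116 mol
mass of Na2C2O4 = 0.09116 × 134.00 = 12.22 g
% Na2C2O4 = 12.22 / 15.45 × 100 = 79.06 %

79.06 %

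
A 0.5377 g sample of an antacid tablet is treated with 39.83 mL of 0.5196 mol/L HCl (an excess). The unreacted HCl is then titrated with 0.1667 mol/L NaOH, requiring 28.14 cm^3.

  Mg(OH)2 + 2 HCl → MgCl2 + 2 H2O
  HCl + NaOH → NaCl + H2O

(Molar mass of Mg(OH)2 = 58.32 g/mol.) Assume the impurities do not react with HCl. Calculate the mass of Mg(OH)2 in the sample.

0.4667 g

n(HCl) added = 0.03983 × 0.5196 = 0.02070 mol
n(NaOH) used in back-titration = 0.02814 × 0.1667 = 4.691 × 10^-3 mol
n(HCl) left over = 4.691 × 10^-3 mol (1:1 ratio)
n(HCl) consumed by analyte = 0.02070 − 4.691 × 10^-3 = 0.01600 mol
From the 1:2 ratio, n(Mg(OH)2) = 1/2 × 0.01600 = 8.002 × 10^-3 mol
mass of Mg(OH)2 = 8.002 × 10^-3 × 58.32 = 0.4667 g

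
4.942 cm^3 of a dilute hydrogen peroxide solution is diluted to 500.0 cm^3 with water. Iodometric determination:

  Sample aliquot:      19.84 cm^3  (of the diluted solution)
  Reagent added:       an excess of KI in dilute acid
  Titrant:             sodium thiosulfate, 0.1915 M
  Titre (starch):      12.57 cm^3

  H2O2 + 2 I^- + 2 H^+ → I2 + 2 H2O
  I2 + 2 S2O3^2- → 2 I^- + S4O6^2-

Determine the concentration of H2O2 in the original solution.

n(S2O3^2-) = 0.01257 × 0.1915 = 2.407 × 10^-3 mol
n(I2) = n(S2O3^2-)/2 = 1.204 × 10^-3 mol
n(H2O2) in the aliquot = 1.204 × 10^-3 mol (1:1 ratio)
[H2O2]_dilute = 1.204 × 10^-3 / 0.01984 = 0.06066 mol/L
[H2O2]_original = 0.06066 × 500.0/4.942 = 6.138 mol/L

6.138 M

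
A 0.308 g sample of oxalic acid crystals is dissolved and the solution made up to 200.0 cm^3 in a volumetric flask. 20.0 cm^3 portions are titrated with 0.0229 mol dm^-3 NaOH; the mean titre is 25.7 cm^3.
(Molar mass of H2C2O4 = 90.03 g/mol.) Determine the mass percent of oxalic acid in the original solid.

H2C2O4 + 2 NaOH → Na2C2O4 + 2 H2O
n(NaOH) per titration = 0.0257 × 0.0229 = 5.89 × 10^-4 mol
From the 1:2 ratio, n(H2C2O4) in each aliquot = 1/2 × 5.89 × 10^-4 = 2.94 × 10^-4 mol
n(H2C2O4) in the whole flask = 2.94 × 10^-4 × 200.0/20.0 = 2.94 × 10^-3 mol
mass of H2C2O4 = 2.94 × 10^-3 × 90.03 = 0.265 g
% H2C2O4 = 0.265 / 0.308 × 100 = 86.0 %

86.0 %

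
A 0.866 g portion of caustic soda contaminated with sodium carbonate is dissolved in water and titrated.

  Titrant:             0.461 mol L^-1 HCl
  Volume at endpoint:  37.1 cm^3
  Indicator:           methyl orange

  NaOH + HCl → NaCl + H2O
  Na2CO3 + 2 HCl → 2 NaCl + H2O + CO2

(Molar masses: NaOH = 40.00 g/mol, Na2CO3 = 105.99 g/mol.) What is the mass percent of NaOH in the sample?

n(HCl) = 0.0371 × 0.461 = 0.0171 mol
Let x = n(NaOH), y = n(Na2CO3).
Titrant: 1x + 2y = 0.0171;  mass: 40.00x + 105.99y = 0.866
Solving, x = 3.11 × 10^-3 mol, y = 7.00 × 10^-3 mol
mass of NaOH = 3.11 × 10^-3 × 40.00 = 0.124 g
% NaOH = 0.124 / 0.866 × 100 = 14.4 %

14.4 %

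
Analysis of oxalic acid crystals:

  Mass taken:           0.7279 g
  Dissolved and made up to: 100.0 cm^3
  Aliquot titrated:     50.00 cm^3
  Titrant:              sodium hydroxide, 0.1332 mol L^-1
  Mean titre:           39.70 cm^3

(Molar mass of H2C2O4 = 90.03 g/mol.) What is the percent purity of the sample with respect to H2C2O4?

H2C2O4 + 2 NaOH → Na2C2O4 + 2 H2O
n(NaOH) per titration = 0.03970 × 0.1332 = 5.288 × 10^-3 mol
From the 1:2 ratio, n(H2C2O4) in each aliquot = 1/2 × 5.288 × 10^-3 = 2.644 × 10^-3 mol
n(H2C2O4) in the whole flask = 2.644 × 10^-3 × 100.0/50.00 = 5.288 × 10^-3 mol
mass of H2C2O4 = 5.288 × 10^-3 × 90.03 = 0.4761 g
% H2C2O4 = 0.4761 / 0.7279 × 100 = 65.40 %

65.40 %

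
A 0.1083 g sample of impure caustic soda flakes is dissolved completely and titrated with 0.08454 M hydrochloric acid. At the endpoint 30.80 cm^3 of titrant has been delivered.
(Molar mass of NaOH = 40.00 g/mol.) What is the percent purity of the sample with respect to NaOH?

NaOH + HCl → NaCl + H2O
n(HCl) = 0.03080 L × 0.08454 mol/L = 2.604 × 10^-3 mol
n(NaOH) = 2.604 × 10^-3 mol (1:1 ratio)
mass of NaOH = 2.604 × 10^-3 × 40.00 g/mol = 0.1042 g
% NaOH = 0.1042 / 0.1083 × 100 = 96.17 %

96.17 %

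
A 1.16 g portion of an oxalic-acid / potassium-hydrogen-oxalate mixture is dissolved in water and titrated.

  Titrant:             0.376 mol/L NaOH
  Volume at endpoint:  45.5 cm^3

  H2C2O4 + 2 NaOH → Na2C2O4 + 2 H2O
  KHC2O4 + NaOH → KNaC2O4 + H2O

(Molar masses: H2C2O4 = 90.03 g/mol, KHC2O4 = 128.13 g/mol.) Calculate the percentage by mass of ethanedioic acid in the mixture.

n(NaOH) = 0.0455 × 0.376 = 0.0171 mol
Let x = n(H2C2O4), y = n(KHC2O4).
Titrant: 2x + 1y = 0.0171;  mass: 90.03x + 128.13y = 1.16
Solving, x = 6.21 × 10^-3 mol, y = 4.69 × 10^-3 mol
mass of H2C2O4 = 6.21 × 10^-3 × 90.03 = 0.559 g
% H2C2O4 = 0.559 / 1.16 × 100 = 48.2 %

48.2 %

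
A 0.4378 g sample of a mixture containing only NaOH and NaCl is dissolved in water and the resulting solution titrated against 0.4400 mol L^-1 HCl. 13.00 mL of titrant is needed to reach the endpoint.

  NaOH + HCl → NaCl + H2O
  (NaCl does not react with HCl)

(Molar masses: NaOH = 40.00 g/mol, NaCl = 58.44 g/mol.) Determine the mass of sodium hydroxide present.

n(HCl) = 0.01300 × 0.4400 = 5.720 × 10^-3 mol
Let x = n(NaOH), y = n(NaCl).
Titrant: 1x = 5.720 × 10^-3;  mass: 40.00x + 58.44y = 0.4378
Solving, x = 5.720 × 10^-3 mol, y = 3.576 × 10^-3 mol
mass of NaOH = 5.720 × 10^-3 × 40.00 = 0.2288 g

0.2288 g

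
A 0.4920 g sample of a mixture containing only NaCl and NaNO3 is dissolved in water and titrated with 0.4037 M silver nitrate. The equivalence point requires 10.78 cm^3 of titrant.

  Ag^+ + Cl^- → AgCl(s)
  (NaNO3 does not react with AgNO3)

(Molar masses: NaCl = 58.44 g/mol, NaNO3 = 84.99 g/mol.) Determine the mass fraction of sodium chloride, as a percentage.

n(AgNO3) = 0.01078 × 0.4037 = 4.352 × 10^-3 mol
Let x = n(NaCl), y = n(NaNO3).
Titrant: 1x = 4.352 × 10^-3;  mass: 58.44x + 84.99y = 0.4920
Solving, x = 4.352 × 10^-3 mol, y = 2.797 × 10^-3 mol
mass of NaCl = 4.352 × 10^-3 × 58.44 = 0.2543 g
% NaCl = 0.2543 / 0.4920 × 100 = 51.69 %

51.69 %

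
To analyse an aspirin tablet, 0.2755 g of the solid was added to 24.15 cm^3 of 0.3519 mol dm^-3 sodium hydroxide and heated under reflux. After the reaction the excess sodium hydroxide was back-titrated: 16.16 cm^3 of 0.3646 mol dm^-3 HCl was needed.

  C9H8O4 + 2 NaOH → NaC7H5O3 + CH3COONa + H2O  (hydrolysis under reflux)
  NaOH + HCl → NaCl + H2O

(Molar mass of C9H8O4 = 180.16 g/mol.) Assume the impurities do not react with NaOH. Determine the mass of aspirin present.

0.2348 g

n(NaOH) added = 0.02415 × 0.3519 = 8.498 × 10^-3 mol
n(HCl) used in back-titration = 0.01616 × 0.3646 = 5.892 × 10^-3 mol
n(NaOH) left over = 5.892 × 10^-3 mol (1:1 ratio)
n(NaOH) consumed by analyte = 8.498 × 10^-3 − 5.892 × 10^-3 = 2.606 × 10^-3 mol
From the 1:2 ratio, n(C9H8O4) = 1/2 × 2.606 × 10^-3 = 1.303 × 10^-3 mol
mass of C9H8O4 = 1.303 × 10^-3 × 180.16 = 0.2348 g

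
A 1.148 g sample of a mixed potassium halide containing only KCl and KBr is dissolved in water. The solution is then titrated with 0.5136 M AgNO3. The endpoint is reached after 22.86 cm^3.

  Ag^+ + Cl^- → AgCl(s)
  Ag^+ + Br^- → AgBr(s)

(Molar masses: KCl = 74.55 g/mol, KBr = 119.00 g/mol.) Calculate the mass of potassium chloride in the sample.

n(AgNO3) = 0.02286 × 0.5136 = 0.01174 mol
Let x = n(KCl), y = n(KBr).
Titrant: 1x + 1y = 0.01174;  mass: 74.55x + 119.00y = 1.148
Solving, x = 5.606 × 10^-3 mol, y = 6.135 × 10^-3 mol
mass of KCl = 5.606 × 10^-3 × 74.55 = 0.4179 g

0.4179 g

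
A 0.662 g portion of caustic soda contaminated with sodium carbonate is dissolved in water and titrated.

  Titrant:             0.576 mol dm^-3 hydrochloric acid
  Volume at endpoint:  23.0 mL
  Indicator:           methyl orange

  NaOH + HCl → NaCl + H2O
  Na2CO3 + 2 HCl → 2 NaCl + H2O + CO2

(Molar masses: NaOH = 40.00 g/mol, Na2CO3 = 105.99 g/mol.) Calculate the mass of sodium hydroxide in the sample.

n(HCl) = 0.0230 × 0.576 = 0.0132 mol
Let x = n(NaOH), y = n(Na2CO3).
Titrant: 1x + 2y = 0.0132;  mass: 40.00x + 105.99y = 0.662
Solving, x = 3.08 × 10^-3 mol, y = 5.08 × 10^-3 mol
mass of NaOH = 3.08 × 10^-3 × 40.00 = 0.123 g

0.123 g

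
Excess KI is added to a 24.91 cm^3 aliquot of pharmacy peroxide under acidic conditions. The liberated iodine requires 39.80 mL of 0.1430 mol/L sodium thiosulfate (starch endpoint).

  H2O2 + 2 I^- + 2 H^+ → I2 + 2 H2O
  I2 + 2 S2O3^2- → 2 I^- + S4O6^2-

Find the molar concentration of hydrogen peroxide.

n(S2O3^2-) = 0.03980 × 0.1430 = 5.691 × 10^-3 mol
n(I2) = n(S2O3^2-)/2 = 2.846 × 10^-3 mol
n(H2O2) in the aliquot = 2.846 × 10^-3 mol (1:1 ratio)
[H2O2] = 2.846 × 10^-3 / 0.02491 = 0.1142 mol/L

0.1142 mol/L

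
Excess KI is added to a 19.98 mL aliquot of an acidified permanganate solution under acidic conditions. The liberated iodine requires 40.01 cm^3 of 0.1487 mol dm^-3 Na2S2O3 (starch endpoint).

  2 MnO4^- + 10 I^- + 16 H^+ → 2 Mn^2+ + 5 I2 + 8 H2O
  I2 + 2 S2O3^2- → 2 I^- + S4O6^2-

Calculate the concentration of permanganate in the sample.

n(S2O3^2-) = 0.04001 × 0.1487 = 5.949 × 10^-3 mol
n(I2) = n(S2O3^2-)/2 = 2.975 × 10^-3 mol
From the 2:5 ratio, n(MnO4^-) in the aliquot = 2/5 × 2.975 × 10^-3 = 1.190 × 10^-3 mol
[MnO4^-] = 1.190 × 10^-3 / 0.01998 = 0.05955 mol/L

0.05955 mol/L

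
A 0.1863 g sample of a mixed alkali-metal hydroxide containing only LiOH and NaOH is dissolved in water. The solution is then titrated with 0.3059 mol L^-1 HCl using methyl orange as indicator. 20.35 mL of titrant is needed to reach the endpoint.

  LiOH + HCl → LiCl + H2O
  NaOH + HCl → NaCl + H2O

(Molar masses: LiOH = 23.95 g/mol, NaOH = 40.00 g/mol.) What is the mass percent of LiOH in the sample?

50.22 %

n(HCl) = 0.02035 × 0.3059 = 6.225 × 10^-3 mol
Let x = n(LiOH), y = n(NaOH).
Titrant: 1x + 1y = 6.225 × 10^-3;  mass: 23.95x + 40.00y = 0.1863
Solving, x = 3.907 × 10^-3 mol, y = 2.318 × 10^-3 mol
mass of LiOH = 3.907 × 10^-3 × 23.95 = 0.09357 g
% LiOH = 0.09357 / 0.1863 × 100 = 50.22 %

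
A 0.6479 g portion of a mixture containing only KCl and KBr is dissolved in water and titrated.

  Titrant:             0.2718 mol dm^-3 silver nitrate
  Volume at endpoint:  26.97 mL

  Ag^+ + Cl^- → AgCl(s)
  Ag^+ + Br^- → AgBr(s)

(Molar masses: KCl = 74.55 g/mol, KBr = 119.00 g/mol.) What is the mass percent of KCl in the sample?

58.09 %

n(AgNO3) = 0.02697 × 0.2718 = 7.330 × 10^-3 mol
Let x = n(KCl), y = n(KBr).
Titrant: 1x + 1y = 7.330 × 10^-3;  mass: 74.55x + 119.00y = 0.6479
Solving, x = 5.049 × 10^-3 mol, y = 2.282 × 10^-3 mol
mass of KCl = 5.049 × 10^-3 × 74.55 = 0.3764 g
% KCl = 0.3764 / 0.6479 × 100 = 58.09 %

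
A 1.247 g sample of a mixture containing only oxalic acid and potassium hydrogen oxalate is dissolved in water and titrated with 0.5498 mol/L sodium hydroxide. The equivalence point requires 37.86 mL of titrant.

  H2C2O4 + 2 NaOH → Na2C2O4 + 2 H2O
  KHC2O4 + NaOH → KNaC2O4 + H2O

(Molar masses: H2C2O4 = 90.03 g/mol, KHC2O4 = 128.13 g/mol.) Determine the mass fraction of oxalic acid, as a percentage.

n(NaOH) = 0.03786 × 0.5498 = 0.02082 mol
Let x = n(H2C2O4), y = n(KHC2O4).
Titrant: 2x + 1y = 0.02082;  mass: 90.03x + 128.13y = 1.247
Solving, x = 8.543 × 10^-3 mol, y = 3.730 × 10^-3 mol
mass of H2C2O4 = 8.543 × 10^-3 × 90.03 = 0.7691 g
% H2C2O4 = 0.7691 / 1.247 × 100 = 61.68 %

61.68 %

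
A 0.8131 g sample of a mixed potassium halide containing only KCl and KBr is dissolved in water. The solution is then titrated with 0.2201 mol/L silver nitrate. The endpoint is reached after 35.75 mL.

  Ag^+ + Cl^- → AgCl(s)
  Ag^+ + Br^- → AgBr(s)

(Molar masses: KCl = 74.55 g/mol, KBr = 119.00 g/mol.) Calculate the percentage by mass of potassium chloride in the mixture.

25.42 %

n(AgNO3) = 0.03575 × 0.2201 = 7.869 × 10^-3 mol
Let x = n(KCl), y = n(KBr).
Titrant: 1x + 1y = 7.869 × 10^-3;  mass: 74.55x + 119.00y = 0.8131
Solving, x = 2.773 × 10^-3 mol, y = 5.096 × 10^-3 mol
mass of KCl = 2.773 × 10^-3 × 74.55 = 0.2067 g
% KCl = 0.2067 / 0.8131 × 100 = 25.42 %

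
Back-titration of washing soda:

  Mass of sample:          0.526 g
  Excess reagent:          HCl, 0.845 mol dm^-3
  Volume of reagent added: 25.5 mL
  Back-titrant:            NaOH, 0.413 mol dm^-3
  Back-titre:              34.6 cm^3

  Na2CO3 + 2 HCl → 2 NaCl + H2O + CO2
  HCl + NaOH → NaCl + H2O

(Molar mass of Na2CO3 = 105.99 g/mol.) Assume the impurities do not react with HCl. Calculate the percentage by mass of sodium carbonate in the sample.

73.1 %

n(HCl) added = 0.0255 × 0.845 = 0.0215 mol
n(NaOH) used in back-titration = 0.0346 × 0.413 = 0.0143 mol
n(HCl) left over = 0.0143 mol (1:1 ratio)
n(HCl) consumed by analyte = 0.0215 − 0.0143 = 7.26 × 10^-3 mol
From the 1:2 ratio, n(Na2CO3) = 1/2 × 7.26 × 10^-3 = 3.63 × 10^-3 mol
mass of Na2CO3 = 3.63 × 10^-3 × 105.99 = 0.385 g
% Na2CO3 = 0.385 / 0.526 × 100 = 73.1 %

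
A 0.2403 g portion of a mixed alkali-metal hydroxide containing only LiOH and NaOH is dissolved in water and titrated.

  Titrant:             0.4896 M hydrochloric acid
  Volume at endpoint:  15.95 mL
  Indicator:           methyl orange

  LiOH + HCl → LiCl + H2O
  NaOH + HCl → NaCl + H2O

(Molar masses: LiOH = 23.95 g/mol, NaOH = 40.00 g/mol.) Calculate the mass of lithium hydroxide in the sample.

0.1075 g

n(HCl) = 0.01595 × 0.4896 = 7.809 × 10^-3 mol
Let x = n(LiOH), y = n(NaOH).
Titrant: 1x + 1y = 7.809 × 10^-3;  mass: 23.95x + 40.00y = 0.2403
Solving, x = 4.490 × 10^-3 mol, y = 3.319 × 10^-3 mol
mass of LiOH = 4.490 × 10^-3 × 23.95 = 0.1075 g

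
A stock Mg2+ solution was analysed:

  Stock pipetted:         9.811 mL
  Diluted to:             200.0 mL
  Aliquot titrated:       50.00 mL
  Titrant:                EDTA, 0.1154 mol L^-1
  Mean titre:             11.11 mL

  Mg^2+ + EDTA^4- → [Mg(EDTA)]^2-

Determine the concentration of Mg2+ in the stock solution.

n(EDTA) = 0.01111 × 0.1154 = 1.282 × 10^-3 mol
n(Mg2+) in the aliquot = 1.282 × 10^-3 mol (1:1 ratio)
[Mg2+]_dilute = 1.282 × 10^-3 / 0.05000 = 0.02564 mol/L
Dilution factor = 200.0 / 9.811 = 20.39
[Mg2+]_stock = 0.02564 × 20.39 = 0.5227 mol/L

0.5227 mol/L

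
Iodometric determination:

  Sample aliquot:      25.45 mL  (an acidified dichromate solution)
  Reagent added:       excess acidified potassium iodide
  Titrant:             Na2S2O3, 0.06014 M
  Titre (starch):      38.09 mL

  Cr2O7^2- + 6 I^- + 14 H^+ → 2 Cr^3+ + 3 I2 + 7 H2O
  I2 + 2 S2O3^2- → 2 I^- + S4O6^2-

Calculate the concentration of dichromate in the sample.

n(S2O3^2-) = 0.03809 × 0.06014 = 2.291 × 10^-3 mol
n(I2) = n(S2O3^2-)/2 = 1.145 × 10^-3 mol
From the 1:3 ratio, n(Cr2O7^2-) in the aliquot = 1/3 × 1.145 × 10^-3 = 3.818 × 10^-4 mol
[Cr2O7^2-] = 3.818 × 10^-4 / 0.02545 = 0.01500 mol/L

0.01500 M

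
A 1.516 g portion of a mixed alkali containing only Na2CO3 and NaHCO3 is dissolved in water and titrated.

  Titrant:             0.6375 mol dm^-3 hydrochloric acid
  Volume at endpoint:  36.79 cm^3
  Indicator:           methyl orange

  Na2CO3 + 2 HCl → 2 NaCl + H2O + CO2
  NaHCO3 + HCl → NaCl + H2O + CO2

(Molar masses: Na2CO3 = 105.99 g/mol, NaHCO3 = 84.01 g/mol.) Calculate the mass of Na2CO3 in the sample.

0.7763 g

n(HCl) = 0.03679 × 0.6375 = 0.02345 mol
Let x = n(Na2CO3), y = n(NaHCO3).
Titrant: 2x + 1y = 0.02345;  mass: 105.99x + 84.01y = 1.516
Solving, x = 7.325 × 10^-3 mol, y = 8.805 × 10^-3 mol
mass of Na2CO3 = 7.325 × 10^-3 × 105.99 = 0.7763 g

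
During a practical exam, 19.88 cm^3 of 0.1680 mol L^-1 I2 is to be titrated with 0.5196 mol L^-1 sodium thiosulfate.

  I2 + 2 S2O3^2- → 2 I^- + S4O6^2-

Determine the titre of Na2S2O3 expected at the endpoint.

12.86 mL

n(I2) = 0.01988 L × 0.1680 mol/L = 3.340 × 10^-3 mol
From the 2:1 stoichiometry, n(Na2S2O3) = 2/1 × 3.340 × 10^-3 = 6.680 × 10^-3 mol
V(Na2S2O3) = 6.680 × 10^-3 mol / 0.5196 mol/L = 0.01286 L = 12.86 mL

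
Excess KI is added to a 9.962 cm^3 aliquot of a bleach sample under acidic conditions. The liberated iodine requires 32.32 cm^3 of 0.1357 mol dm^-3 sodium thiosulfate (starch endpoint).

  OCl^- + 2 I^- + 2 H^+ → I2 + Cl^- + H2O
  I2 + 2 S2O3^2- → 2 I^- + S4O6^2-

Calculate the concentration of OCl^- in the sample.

0.2201 mol/L

n(S2O3^2-) = 0.03232 × 0.1357 = 4.386 × 10^-3 mol
n(I2) = n(S2O3^2-)/2 = 2.193 × 10^-3 mol
n(OCl^-) in the aliquot = 2.193 × 10^-3 mol (1:1 ratio)
[OCl^-] = 2.193 × 10^-3 / 0.009962 = 0.2201 mol/L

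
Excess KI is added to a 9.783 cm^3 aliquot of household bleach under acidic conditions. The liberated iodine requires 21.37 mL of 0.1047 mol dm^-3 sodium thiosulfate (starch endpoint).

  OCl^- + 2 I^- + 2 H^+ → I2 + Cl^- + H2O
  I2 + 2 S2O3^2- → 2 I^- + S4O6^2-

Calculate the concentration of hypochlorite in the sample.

0.1144 mol/L

n(S2O3^2-) = 0.02137 × 0.1047 = 2.237 × 10^-3 mol
n(I2) = n(S2O3^2-)/2 = 1.119 × 10^-3 mol
n(OCl^-) in the aliquot = 1.119 × 10^-3 mol (1:1 ratio)
[OCl^-] = 1.119 × 10^-3 / 0.009783 = 0.1144 mol/L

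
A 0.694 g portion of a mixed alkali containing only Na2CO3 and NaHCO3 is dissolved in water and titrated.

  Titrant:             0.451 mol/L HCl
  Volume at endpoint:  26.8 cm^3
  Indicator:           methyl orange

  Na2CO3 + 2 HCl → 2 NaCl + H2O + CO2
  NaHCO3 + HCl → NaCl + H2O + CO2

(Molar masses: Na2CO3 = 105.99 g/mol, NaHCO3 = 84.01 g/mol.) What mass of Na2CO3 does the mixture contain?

0.549 g

n(HCl) = 0.0268 × 0.451 = 0.0121 mol
Let x = n(Na2CO3), y = n(NaHCO3).
Titrant: 2x + 1y = 0.0121;  mass: 105.99x + 84.01y = 0.694
Solving, x = 5.18 × 10^-3 mol, y = 1.72 × 10^-3 mol
mass of Na2CO3 = 5.18 × 10^-3 × 105.99 = 0.549 g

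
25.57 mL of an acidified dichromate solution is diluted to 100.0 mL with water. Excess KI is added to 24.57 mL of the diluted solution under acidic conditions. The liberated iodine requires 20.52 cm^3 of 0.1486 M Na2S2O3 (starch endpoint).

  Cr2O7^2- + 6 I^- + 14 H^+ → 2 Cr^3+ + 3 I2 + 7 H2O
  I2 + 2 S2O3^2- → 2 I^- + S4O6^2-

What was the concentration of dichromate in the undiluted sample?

0.08089 M

n(S2O3^2-) = 0.02052 × 0.1486 = 3.049 × 10^-3 mol
n(I2) = n(S2O3^2-)/2 = 1.525 × 10^-3 mol
From the 1:3 ratio, n(Cr2O7^2-) in the aliquot = 1/3 × 1.525 × 10^-3 = 5.082 × 10^-4 mol
[Cr2O7^2-]_dilute = 5.082 × 10^-4 / 0.02457 = 0.02068 mol/L
[Cr2O7^2-]_original = 0.02068 × 100.0/25.57 = 0.08089 mol/L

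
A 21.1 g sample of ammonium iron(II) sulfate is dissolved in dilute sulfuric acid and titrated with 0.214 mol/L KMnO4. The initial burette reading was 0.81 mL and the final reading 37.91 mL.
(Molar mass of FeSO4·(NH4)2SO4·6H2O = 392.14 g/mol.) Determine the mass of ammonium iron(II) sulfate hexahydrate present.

MnO4^- + 5 Fe^2+ + 8 H^+ → Mn^2+ + 5 Fe^3+ + 4 H2O
n(KMnO4) = 0.0371 L × 0.214 mol/L = 7.94 × 10^-3 mol
From the 5:1 ratio, n(FeSO4·(NH4)2SO4·6H2O) = 5/1 × 7.94 × 10^-3 = 0.0397 mol
mass of FeSO4·(NH4)2SO4·6H2O = 0.0397 × 392.14 g/mol = 15.6 g

15.6 g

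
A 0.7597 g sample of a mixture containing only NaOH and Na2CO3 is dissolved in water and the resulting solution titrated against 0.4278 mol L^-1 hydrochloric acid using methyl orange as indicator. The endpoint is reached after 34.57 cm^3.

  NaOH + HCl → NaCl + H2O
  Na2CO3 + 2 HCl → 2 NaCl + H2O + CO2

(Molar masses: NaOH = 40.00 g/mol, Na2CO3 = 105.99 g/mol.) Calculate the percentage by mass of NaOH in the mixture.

n(HCl) = 0.03457 × 0.4278 = 0.01479 mol
Let x = n(NaOH), y = n(Na2CO3).
Titrant: 1x + 2y = 0.01479;  mass: 40.00x + 105.99y = 0.7597
Solving, x = 1.850 × 10^-3 mol, y = 6.469 × 10^-3 mol
mass of NaOH = 1.850 × 10^-3 × 40.00 = 0.07401 g
% NaOH = 0.07401 / 0.7597 × 100 = 9.743 %

9.743 %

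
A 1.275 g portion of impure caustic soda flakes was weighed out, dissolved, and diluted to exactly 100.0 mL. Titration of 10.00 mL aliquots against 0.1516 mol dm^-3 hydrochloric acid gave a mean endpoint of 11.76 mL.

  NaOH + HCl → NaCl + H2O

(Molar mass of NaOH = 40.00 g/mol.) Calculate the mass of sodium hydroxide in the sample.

n(HCl) per titration = 0.01176 × 0.1516 = 1.783 × 10^-3 mol
n(NaOH) in each aliquot = 1.783 × 10^-3 mol (1:1 ratio)
n(NaOH) in the whole flask = 1.783 × 10^-3 × 100.0/10.00 = 0.01783 mol
mass of NaOH = 0.01783 × 40.00 = 0.7131 g

0.7131 g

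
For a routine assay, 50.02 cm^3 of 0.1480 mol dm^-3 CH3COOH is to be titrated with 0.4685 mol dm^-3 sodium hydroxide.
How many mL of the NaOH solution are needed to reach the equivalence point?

15.80 mL

CH3COOH + NaOH → CH3COONa + H2O
n(CH3COOH) = 0.05002 L × 0.1480 mol/L = 7.403 × 10^-3 mol
n(NaOH) = 7.403 × 10^-3 mol (1:1 stoichiometry)
V(NaOH) = 7.403 × 10^-3 mol / 0.4685 mol/L = 0.01580 L = 15.80 mL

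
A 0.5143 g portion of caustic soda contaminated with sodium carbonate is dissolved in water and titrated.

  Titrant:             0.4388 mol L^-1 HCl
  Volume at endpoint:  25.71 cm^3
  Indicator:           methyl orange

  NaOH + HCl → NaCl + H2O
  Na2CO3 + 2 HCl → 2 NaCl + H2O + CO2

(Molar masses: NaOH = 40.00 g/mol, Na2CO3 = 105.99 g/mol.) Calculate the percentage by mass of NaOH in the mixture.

50.01 %

n(HCl) = 0.02571 × 0.4388 = 0.01128 mol
Let x = n(NaOH), y = n(Na2CO3).
Titrant: 1x + 2y = 0.01128;  mass: 40.00x + 105.99y = 0.5143
Solving, x = 6.431 × 10^-3 mol, y = 2.425 × 10^-3 mol
mass of NaOH = 6.431 × 10^-3 × 40.00 = 0.2572 g
% NaOH = 0.2572 / 0.5143 × 100 = 50.01 %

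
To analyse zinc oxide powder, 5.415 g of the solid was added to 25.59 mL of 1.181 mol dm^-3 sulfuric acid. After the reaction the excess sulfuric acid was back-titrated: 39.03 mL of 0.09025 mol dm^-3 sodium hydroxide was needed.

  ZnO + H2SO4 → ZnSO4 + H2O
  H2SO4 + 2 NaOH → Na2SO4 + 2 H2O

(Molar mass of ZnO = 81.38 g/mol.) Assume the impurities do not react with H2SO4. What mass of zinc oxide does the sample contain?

2.316 g

n(H2SO4) added = 0.02559 × 1.181 = 0.03022 mol
n(NaOH) used in back-titration = 0.03903 × 0.09025 = 3.522 × 10^-3 mol
From the 1:2 ratio, n(H2SO4) left over = 1/2 × 3.522 × 10^-3 = 1.761 × 10^-3 mol
n(H2SO4) consumed by analyte = 0.03022 − 1.761 × 10^-3 = 0.02846 mol
n(ZnO) = 0.02846 mol (1:1 ratio)
mass of ZnO = 0.02846 × 81.38 = 2.316 g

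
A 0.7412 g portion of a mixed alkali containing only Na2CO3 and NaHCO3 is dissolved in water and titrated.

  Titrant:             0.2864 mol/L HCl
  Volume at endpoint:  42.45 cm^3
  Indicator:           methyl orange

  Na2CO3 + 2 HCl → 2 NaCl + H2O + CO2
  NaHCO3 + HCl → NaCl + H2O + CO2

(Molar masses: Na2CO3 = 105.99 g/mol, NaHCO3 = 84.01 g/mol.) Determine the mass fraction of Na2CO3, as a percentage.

64.59 %

n(HCl) = 0.04245 × 0.2864 = 0.01216 mol
Let x = n(Na2CO3), y = n(NaHCO3).
Titrant: 2x + 1y = 0.01216;  mass: 105.99x + 84.01y = 0.7412
Solving, x = 4.517 × 10^-3 mol, y = 3.124 × 10^-3 mol
mass of Na2CO3 = 4.517 × 10^-3 × 105.99 = 0.4787 g
% Na2CO3 = 0.4787 / 0.7412 × 100 = 64.59 %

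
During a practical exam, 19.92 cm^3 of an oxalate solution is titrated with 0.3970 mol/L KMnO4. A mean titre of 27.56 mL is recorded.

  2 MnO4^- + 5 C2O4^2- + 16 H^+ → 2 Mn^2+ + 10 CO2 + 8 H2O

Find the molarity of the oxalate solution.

n(KMnO4) = 0.02756 L × 0.3970 mol/L = 0.01094 mol
From the 5:2 mole ratio, n(C2O4^2-) = 5/2 × 0.01094 = 0.02735 mol
[C2O4^2-] = 0.02735 mol / 0.01992 L = 1.373 mol/L

1.373 mol/L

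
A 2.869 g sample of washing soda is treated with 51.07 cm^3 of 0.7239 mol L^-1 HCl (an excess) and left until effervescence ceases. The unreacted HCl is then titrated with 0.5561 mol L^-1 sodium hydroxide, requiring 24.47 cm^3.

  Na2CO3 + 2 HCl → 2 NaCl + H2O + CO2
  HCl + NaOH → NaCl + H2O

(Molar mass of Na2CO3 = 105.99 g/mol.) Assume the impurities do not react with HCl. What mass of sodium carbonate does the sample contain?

1.238 g

n(HCl) added = 0.05107 × 0.7239 = 0.03697 mol
n(NaOH) used in back-titration = 0.02447 × 0.5561 = 0.01361 mol
n(HCl) left over = 0.01361 mol (1:1 ratio)
n(HCl) consumed by analyte = 0.03697 − 0.01361 = 0.02336 mol
From the 1:2 ratio, n(Na2CO3) = 1/2 × 0.02336 = 0.01168 mol
mass of Na2CO3 = 0.01168 × 105.99 = 1.238 g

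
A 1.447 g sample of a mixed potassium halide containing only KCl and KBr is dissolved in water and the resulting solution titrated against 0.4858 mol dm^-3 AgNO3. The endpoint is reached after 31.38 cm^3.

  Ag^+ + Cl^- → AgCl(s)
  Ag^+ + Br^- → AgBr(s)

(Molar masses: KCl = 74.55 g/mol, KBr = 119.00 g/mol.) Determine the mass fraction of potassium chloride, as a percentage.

n(AgNO3) = 0.03138 × 0.4858 = 0.01524 mol
Let x = n(KCl), y = n(KBr).
Titrant: 1x + 1y = 0.01524;  mass: 74.55x + 119.00y = 1.447
Solving, x = 8.258 × 10^-3 mol, y = 6.986 × 10^-3 mol
mass of KCl = 8.258 × 10^-3 × 74.55 = 0.6157 g
% KCl = 0.6157 / 1.447 × 100 = 42.55 %

42.55 %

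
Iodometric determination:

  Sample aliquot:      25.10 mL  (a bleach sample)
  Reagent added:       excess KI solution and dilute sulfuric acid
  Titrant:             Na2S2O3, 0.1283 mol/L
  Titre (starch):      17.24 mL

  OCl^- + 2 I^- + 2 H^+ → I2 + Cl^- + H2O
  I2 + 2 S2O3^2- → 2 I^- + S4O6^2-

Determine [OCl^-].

0.04406 mol/L

n(S2O3^2-) = 0.01724 × 0.1283 = 2.212 × 10^-3 mol
n(I2) = n(S2O3^2-)/2 = 1.106 × 10^-3 mol
n(OCl^-) in the aliquot = 1.106 × 10^-3 mol (1:1 ratio)
[OCl^-] = 1.106 × 10^-3 / 0.02510 = 0.04406 mol/L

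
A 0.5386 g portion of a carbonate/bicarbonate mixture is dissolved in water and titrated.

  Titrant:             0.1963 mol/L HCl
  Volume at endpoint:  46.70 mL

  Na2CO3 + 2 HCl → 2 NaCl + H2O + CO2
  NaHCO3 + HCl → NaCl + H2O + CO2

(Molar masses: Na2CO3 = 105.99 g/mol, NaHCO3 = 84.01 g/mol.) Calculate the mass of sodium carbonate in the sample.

n(HCl) = 0.04670 × 0.1963 = 9.167 × 10^-3 mol
Let x = n(Na2CO3), y = n(NaHCO3).
Titrant: 2x + 1y = 9.167 × 10^-3;  mass: 105.99x + 84.01y = 0.5386
Solving, x = 3.733 × 10^-3 mol, y = 1.702 × 10^-3 mol
mass of Na2CO3 = 3.733 × 10^-3 × 105.99 = 0.3956 g

0.3956 g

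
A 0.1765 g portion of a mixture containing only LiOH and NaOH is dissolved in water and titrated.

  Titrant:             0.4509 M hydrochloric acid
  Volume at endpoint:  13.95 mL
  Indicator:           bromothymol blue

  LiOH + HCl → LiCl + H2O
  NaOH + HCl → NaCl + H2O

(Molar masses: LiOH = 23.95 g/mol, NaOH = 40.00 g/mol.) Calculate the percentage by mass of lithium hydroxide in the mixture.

n(HCl) = 0.01395 × 0.4509 = 6.290 × 10^-3 mol
Let x = n(LiOH), y = n(NaOH).
Titrant: 1x + 1y = 6.290 × 10^-3;  mass: 23.95x + 40.00y = 0.1765
Solving, x = 4.679 × 10^-3 mol, y = 1.611 × 10^-3 mol
mass of LiOH = 4.679 × 10^-3 × 23.95 = 0.1121 g
% LiOH = 0.1121 / 0.1765 × 100 = 63.49 %

63.49 %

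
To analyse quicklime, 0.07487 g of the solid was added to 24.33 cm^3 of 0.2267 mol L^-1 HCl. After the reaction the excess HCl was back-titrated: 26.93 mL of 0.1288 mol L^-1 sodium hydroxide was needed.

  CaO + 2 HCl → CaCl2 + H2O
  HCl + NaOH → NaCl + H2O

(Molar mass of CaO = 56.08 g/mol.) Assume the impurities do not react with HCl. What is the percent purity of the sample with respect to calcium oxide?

76.66 %

n(HCl) added = 0.02433 × 0.2267 = 5.516 × 10^-3 mol
n(NaOH) used in back-titration = 0.02693 × 0.1288 = 3.469 × 10^-3 mol
n(HCl) left over = 3.469 × 10^-3 mol (1:1 ratio)
n(HCl) consumed by analyte = 5.516 × 10^-3 − 3.469 × 10^-3 = 2.047 × 10^-3 mol
From the 1:2 ratio, n(CaO) = 1/2 × 2.047 × 10^-3 = 1.024 × 10^-3 mol
mass of CaO = 1.024 × 10^-3 × 56.08 = 0.05740 g
% CaO = 0.05740 / 0.07487 × 100 = 76.66 %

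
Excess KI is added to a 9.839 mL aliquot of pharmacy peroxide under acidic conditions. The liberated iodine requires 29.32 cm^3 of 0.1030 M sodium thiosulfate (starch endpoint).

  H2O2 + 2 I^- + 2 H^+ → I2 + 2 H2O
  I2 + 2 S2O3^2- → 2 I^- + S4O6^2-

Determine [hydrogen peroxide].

0.1535 M

n(S2O3^2-) = 0.02932 × 0.1030 = 3.020 × 10^-3 mol
n(I2) = n(S2O3^2-)/2 = 1.510 × 10^-3 mol
n(H2O2) in the aliquot = 1.510 × 10^-3 mol (1:1 ratio)
[H2O2] = 1.510 × 10^-3 / 0.009839 = 0.1535 mol/L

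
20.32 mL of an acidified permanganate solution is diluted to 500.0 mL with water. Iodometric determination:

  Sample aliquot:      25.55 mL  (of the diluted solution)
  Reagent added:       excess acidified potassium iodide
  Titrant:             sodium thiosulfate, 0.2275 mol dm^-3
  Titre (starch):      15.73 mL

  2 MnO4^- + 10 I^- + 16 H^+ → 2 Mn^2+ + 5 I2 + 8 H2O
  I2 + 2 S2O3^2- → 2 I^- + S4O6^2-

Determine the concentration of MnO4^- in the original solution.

n(S2O3^2-) = 0.01573 × 0.2275 = 3.579 × 10^-3 mol
n(I2) = n(S2O3^2-)/2 = 1.789 × 10^-3 mol
From the 2:5 ratio, n(MnO4^-) in the aliquot = 2/5 × 1.789 × 10^-3 = 7.157 × 10^-4 mol
[MnO4^-]_dilute = 7.157 × 10^-4 / 0.02555 = 0.02801 mol/L
[MnO4^-]_original = 0.02801 × 500.0/20.32 = 0.6893 mol/L

0.6893 mol/L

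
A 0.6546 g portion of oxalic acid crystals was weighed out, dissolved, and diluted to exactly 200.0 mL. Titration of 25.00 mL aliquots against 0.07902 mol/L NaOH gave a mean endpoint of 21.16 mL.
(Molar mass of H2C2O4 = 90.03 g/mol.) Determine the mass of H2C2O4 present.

0.6021 g

H2C2O4 + 2 NaOH → Na2C2O4 + 2 H2O
n(NaOH) per titration = 0.02116 × 0.07902 = 1.672 × 10^-3 mol
From the 1:2 ratio, n(H2C2O4) in each aliquot = 1/2 × 1.672 × 10^-3 = 8.360 × 10^-4 mol
n(H2C2O4) in the whole flask = 8.360 × 10^-4 × 200.0/25.00 = 6.688 × 10^-3 mol
mass of H2C2O4 = 6.688 × 10^-3 × 90.03 = 0.6021 g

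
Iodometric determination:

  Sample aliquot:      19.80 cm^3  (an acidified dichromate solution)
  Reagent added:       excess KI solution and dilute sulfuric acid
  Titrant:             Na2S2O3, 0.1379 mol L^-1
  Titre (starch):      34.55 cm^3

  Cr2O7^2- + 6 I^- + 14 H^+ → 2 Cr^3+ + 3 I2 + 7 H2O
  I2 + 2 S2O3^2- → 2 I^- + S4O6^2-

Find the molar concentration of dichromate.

n(S2O3^2-) = 0.03455 × 0.1379 = 4.764 × 10^-3 mol
n(I2) = n(S2O3^2-)/2 = 2.382 × 10^-3 mol
From the 1:3 ratio, n(Cr2O7^2-) in the aliquot = 1/3 × 2.382 × 10^-3 = 7.941 × 10^-4 mol
[Cr2O7^2-] = 7.941 × 10^-4 / 0.01980 = 0.04010 mol/L

0.04010 mol/L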